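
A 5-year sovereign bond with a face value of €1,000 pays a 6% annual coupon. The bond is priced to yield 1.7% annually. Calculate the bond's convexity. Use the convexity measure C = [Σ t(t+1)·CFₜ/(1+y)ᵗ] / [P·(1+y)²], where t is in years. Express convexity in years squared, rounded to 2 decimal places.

25.29

With y = 0.017:
  t   CF        PV=CF/(1+0.017)^t    t·PV        t(t+1)·PV
  1        60.00        58.9971        58.9971         117.9941
  2        60.00        58.0109       116.0217         348.0652
  3        60.00        57.0412       171.1235         684.4940
  4        60.00        56.0877       224.3507       1,121.7535
  5     1,060.00       974.3188     4,871.5942      29,229.5652
  Σ                  1,204.4556     5,442.0872      31,501.8720
P = 1,204.4556.
Convexity = Σ t(t+1)·PV / [P·(1+y)²] = 31,501.8720 / (1,204.4556 × 1.034289) = 25.28737.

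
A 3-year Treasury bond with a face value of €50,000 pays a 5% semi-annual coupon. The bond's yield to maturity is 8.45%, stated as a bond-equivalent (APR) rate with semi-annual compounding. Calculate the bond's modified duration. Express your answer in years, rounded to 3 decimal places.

Periodic yield y = 0.04225. First find Macaulay duration:
  t   CF        PV=CF/(1+0.04225)^t    t·PV
  1     1,250.00     1,199.3284     1,199.3284
  2     1,250.00     1,150.7108     2,301.4217
  3     1,250.00     1,104.0641     3,312.1924
  4     1,250.00     1,059.3084     4,237.2334
  5     1,250.00     1,016.3669     5,081.8343
  6    51,250.00    39,981.8096   239,890.8578
  Σ                 45,511.5882   256,022.8679
P = 45,511.5882; Macaulay duration = 256,022.8679 / 45,511.5882 = 5.62544 half-year periods = 2.81272 years.
Modified duration = D_Mac / (1 + y) = 2.81272 / 1.04225 = 2.69870 years.

2.699 years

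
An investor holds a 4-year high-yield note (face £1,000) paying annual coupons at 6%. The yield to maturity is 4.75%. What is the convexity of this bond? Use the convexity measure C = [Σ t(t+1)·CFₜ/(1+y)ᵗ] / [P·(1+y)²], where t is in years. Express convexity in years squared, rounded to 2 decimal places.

With y = 0.0475:
  t   CF        PV=CF/(1+0.0475)^t    t·PV        t(t+1)·PV
  1        60.00        57.2792        57.2792         114.5585
  2        60.00        54.6818       109.3637         328.0911
  3        60.00        52.2022       156.6067         626.4269
  4     1,060.00       880.4197     3,521.6787      17,608.3935
  Σ                  1,044.5830     3,844.9284      18,677.4699
P = 1,044.5830.
Convexity = Σ t(t+1)·PV / [P·(1+y)²] = 18,677.4699 / (1,044.5830 × 1.097256) = 16.29548.

16.30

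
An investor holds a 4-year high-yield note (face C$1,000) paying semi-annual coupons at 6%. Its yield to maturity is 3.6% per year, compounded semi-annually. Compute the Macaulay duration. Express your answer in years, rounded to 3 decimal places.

Periodic yield y = 0.018. Discount each cash flow and weight by its period:
  t   CF        PV=CF/(1+0.018)^t    t·PV
  1        30.00        29.4695        29.4695
  2        30.00        28.9485        57.8970
  3        30.00        28.4366        85.3098
  4        30.00        27.9338       111.7352
  5        30.00        27.4399       137.1994
  6        30.00        26.9547       161.7282
  7        30.00        26.4781       185.3467
  8     1,030.00       893.0073     7,144.0583
  Σ                  1,088.6684     7,912.7442
Price P = Σ PV = 1,088.6684.
Macaulay duration = Σ(t·PV) / P = 7,912.7442 / 1,088.6684 = 7.26828 half-year periods.
In years: 7.26828 / 2 = 3.63414 years.

3.634 years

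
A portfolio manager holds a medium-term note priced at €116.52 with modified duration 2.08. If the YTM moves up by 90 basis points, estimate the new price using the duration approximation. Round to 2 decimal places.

€114.34

Duration approximation: ΔP/P ≈ -D_mod · Δy = -2.08 × (+0.009) = -0.018720.
New price ≈ 116.52 × (1 - 0.018720) = 114.3387456.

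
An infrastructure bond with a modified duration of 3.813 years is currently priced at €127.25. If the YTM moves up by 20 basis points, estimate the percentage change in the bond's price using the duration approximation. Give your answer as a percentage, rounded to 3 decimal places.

-0.763%

Duration approximation: ΔP/P ≈ -D_mod · Δy = -3.813 × (+0.002) = -0.007626.
As a percentage: -0.7626%.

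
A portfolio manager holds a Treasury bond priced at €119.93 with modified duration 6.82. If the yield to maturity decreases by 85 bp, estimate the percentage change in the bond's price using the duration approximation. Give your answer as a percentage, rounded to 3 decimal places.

+5.797%

Duration approximation: ΔP/P ≈ -D_mod · Δy = -6.82 × (-0.0085) = +0.057970.
As a percentage: +5.7970%.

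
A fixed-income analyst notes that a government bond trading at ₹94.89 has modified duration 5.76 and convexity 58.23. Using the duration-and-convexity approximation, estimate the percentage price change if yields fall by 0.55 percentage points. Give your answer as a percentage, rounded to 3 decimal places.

+3.256%

Duration effect: -D_mod·Δy = -5.76 × (-0.0055) = +0.031680
Convexity effect: ½·C·(Δy)² = 0.5 × 58.23 × (-0.0055)² = +0.00088072875
ΔP/P ≈ +0.031680 + 0.00088072875 = +0.03256072875
= +3.256072875%.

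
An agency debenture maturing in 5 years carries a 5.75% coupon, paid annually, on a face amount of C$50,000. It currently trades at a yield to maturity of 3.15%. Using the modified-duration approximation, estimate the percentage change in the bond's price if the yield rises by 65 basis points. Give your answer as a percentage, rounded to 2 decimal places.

Periodic yield y = 0.0315. Modified duration first:
  t   CF        PV=CF/(1+0.0315)^t    t·PV
  1     2,875.00     2,787.2031     2,787.2031
  2     2,875.00     2,702.0874     5,404.1747
  3     2,875.00     2,619.5709     7,858.7126
  4     2,875.00     2,539.5743    10,158.2971
  5    52,875.00    45,279.7707   226,398.8535
  Σ                 55,928.2063   252,607.2410
P = 55,928.2063; D_Mac = 4.51663 yrs; D_mod = 4.51663/(1+0.0315) = 4.37870 yrs.
ΔP/P ≈ -D_mod · Δy = -4.37870 × (+0.0065) = -0.028462 = -2.8462%.

-2.85%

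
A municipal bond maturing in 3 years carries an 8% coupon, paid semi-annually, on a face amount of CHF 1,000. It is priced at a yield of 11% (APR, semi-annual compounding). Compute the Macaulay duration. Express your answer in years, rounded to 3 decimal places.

2.713 years

Periodic yield y = 0.055. Discount each cash flow and weight by its period:
  t   CF        PV=CF/(1+0.055)^t    t·PV
  1        40.00        37.9147        37.9147
  2        40.00        35.9381        71.8762
  3        40.00        34.0645       102.1936
  4        40.00        32.2887       129.1547
  5        40.00        30.6054       153.0269
  6     1,040.00       754.2557     4,525.5340
  Σ                    925.0670     5,019.7001
Price P = Σ PV = 925.0670.
Macaulay duration = Σ(t·PV) / P = 5,019.7001 / 925.0670 = 5.42631 half-year periods.
In years: 5.42631 / 2 = 2.71315 years.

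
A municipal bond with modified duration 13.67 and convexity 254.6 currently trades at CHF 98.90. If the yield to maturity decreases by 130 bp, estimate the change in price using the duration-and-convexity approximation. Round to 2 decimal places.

+CHF 19.70

Duration effect: -D_mod·Δy = -13.67 × (-0.013) = +0.177710
Convexity effect: ½·C·(Δy)² = 0.5 × 254.6 × (-0.013)² = +0.0215137
ΔP/P ≈ +0.177710 + 0.0215137 = +0.1992237
ΔP ≈ 98.90 × (+0.1992237) = +19.70322393.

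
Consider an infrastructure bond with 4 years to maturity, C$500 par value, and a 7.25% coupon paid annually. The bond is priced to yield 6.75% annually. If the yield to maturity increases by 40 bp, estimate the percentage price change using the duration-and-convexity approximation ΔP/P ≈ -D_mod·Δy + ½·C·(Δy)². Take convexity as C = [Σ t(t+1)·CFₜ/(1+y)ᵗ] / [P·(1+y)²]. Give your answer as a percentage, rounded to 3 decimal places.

With y = 0.0675:
  t   CF        PV=CF/(1+0.0675)^t    t·PV        t(t+1)·PV
  1        36.25        33.9578        33.9578          67.9157
  2        36.25        31.8106        63.6213         190.8638
  3        36.25        29.7992        89.3975         357.5902
  4       536.25       412.9484     1,651.7935       8,258.9677
  Σ                    508.5160     1,838.7702       8,875.3373
P = 508.5160; D_Mac = 3.61595 yrs; D_mod = 3.38731 yrs; C = 15.31597.
Duration effect: -3.38731 × (+0.004) = -0.013549
Convexity effect: 0.5 × 15.31597 × (0.004)² = +0.0001225
ΔP/P ≈ -0.013549 + 0.0001225 = -0.013427 = -1.3427%.

-1.343%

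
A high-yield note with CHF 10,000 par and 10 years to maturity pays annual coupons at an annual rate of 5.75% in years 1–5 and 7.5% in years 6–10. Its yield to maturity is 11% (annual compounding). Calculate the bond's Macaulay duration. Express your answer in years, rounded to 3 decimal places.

7.401 years

Periodic yield y = 0.11. Discount each cash flow and weight by its year:
  t   CF        PV=CF/(1+0.11)^t    t·PV
  1       575.00       518.0180       518.0180
  2       575.00       466.6829       933.3658
  3       575.00       420.4350     1,261.3051
  4       575.00       378.7703     1,515.0812
  5       575.00       341.2345     1,706.1726
  6       750.00       400.9806     2,405.8838
  7       750.00       361.2438     2,528.7067
  8       750.00       325.4449     2,603.5590
  9       750.00       293.1936     2,638.7422
  10   10,750.00     3,785.9831    37,859.8315
  Σ                  7,291.9868    53,970.6658
Price P = Σ PV = 7,291.9868.
Macaulay duration = Σ(t·PV) / P = 53,970.6658 / 7,291.9868 = 7.40137 years.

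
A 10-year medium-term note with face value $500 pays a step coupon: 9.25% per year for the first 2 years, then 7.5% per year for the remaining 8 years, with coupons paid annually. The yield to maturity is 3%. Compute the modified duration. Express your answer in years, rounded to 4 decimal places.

Periodic yield y = 0.03. First find Macaulay duration:
  t   CF        PV=CF/(1+0.03)^t    t·PV
  1        46.25        44.9029        44.9029
  2        46.25        43.5951        87.1901
  3        37.50        34.3178       102.9534
  4        37.50        33.3183       133.2731
  5        37.50        32.3478       161.7391
  6        37.50        31.4057       188.4340
  7        37.50        30.4909       213.4365
  8        37.50        29.6028       236.8228
  9        37.50        28.7406       258.6656
  10      537.50       399.9505     3,999.5048
  Σ                    708.6724     5,426.9224
P = 708.6724; Macaulay duration = 5,426.9224 / 708.6724 = 7.65787 years.
Modified duration = D_Mac / (1 + y) = 7.65787 / 1.03 = 7.43483 years.

7.4348 years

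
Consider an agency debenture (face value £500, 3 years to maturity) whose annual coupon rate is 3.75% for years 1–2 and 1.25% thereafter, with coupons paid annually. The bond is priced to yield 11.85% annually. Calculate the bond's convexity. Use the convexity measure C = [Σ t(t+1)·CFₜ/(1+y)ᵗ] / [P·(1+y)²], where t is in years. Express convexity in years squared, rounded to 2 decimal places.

With y = 0.1185:
  t   CF        PV=CF/(1+0.1185)^t    t·PV        t(t+1)·PV
  1        18.75        16.7635        16.7635          33.5270
  2        18.75        14.9875        29.9750          89.9250
  3       506.25       361.7904     1,085.3713       4,341.4851
  Σ                    393.5415     1,132.1098       4,464.9372
P = 393.5415.
Convexity = Σ t(t+1)·PV / [P·(1+y)²] = 4,464.9372 / (393.5415 × 1.251042) = 9.06886.

9.07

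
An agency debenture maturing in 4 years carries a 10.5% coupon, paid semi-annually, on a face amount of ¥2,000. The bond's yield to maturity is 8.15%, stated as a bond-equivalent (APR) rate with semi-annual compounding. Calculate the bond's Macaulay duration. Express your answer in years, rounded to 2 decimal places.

3.39 years

Periodic yield y = 0.04075. Discount each cash flow and weight by its period:
  t   CF        PV=CF/(1+0.04075)^t    t·PV
  1       105.00       100.8888       100.8888
  2       105.00        96.9385       193.8771
  3       105.00        93.1430       279.4289
  4       105.00        89.4960       357.9840
  5       105.00        85.9918       429.9592
  6       105.00        82.6249       495.7492
  7       105.00        79.3897       555.7282
  8     2,105.00     1,529.2579    12,234.0635
  Σ                  2,157.7307    14,647.6788
Price P = Σ PV = 2,157.7307.
Macaulay duration = Σ(t·PV) / P = 14,647.6788 / 2,157.7307 = 6.78846 half-year periods.
In years: 6.78846 / 2 = 3.39423 years.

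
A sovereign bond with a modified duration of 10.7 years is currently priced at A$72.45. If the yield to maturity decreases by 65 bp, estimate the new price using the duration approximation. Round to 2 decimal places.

Duration approximation: ΔP/P ≈ -D_mod · Δy = -10.7 × (-0.0065) = +0.069550.
New price ≈ 72.45 × (1 + 0.069550) = 77.4888975.

A$77.49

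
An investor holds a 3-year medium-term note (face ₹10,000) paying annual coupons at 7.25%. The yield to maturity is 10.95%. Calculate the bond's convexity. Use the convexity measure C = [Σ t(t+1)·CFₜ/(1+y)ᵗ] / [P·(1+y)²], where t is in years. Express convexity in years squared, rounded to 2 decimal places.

8.85

With y = 0.1095:
  t   CF        PV=CF/(1+0.1095)^t    t·PV        t(t+1)·PV
  1       725.00       653.4475       653.4475       1,306.8950
  2       725.00       588.9567     1,177.9135       3,533.7404
  3    10,725.00     7,852.6345    23,557.9034      94,231.6134
  Σ                  9,095.0387    25,389.2643      99,072.2489
P = 9,095.0387.
Convexity = Σ t(t+1)·PV / [P·(1+y)²] = 99,072.2489 / (9,095.0387 × 1.230990) = 8.84897.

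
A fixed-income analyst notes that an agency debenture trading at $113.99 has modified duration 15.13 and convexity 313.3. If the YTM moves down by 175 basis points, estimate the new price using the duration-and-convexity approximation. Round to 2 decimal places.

Duration effect: -D_mod·Δy = -15.13 × (-0.0175) = +0.264775
Convexity effect: ½·C·(Δy)² = 0.5 × 313.3 × (-0.0175)² = +0.0479740625
ΔP/P ≈ +0.264775 + 0.0479740625 = +0.3127490625
New price ≈ 113.99 × (1 + 0.3127490625) = 149.640265634375.

$149.64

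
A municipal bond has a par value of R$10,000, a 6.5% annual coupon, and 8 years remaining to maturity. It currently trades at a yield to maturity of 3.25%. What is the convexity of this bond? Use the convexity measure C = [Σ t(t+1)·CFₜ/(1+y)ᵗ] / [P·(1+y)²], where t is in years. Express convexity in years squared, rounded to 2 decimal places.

With y = 0.0325:
  t   CF        PV=CF/(1+0.0325)^t    t·PV        t(t+1)·PV
  1       650.00       629.5400       629.5400       1,259.0799
  2       650.00       609.7239     1,219.4478       3,658.3435
  3       650.00       590.5316     1,771.5949       7,086.3797
  4       650.00       571.9435     2,287.7739      11,438.8696
  5       650.00       553.9404     2,769.7021      16,618.2126
  6       650.00       536.5040     3,219.0242      22,533.1696
  7       650.00       519.6165     3,637.3155      29,098.5241
  8    10,650.00     8,245.7303    65,965.8423     593,692.5806
  Σ                 12,257.5302    81,500.2408     685,385.1597
P = 12,257.5302.
Convexity = Σ t(t+1)·PV / [P·(1+y)²] = 685,385.1597 / (12,257.5302 × 1.066056) = 52.45074.

52.45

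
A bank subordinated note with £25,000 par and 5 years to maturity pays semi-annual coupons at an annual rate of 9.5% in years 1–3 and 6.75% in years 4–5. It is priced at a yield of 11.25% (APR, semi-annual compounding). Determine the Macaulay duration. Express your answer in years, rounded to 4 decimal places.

Periodic yield y = 0.05625. Discount each cash flow and weight by its period:
  t   CF        PV=CF/(1+0.05625)^t    t·PV
  1     1,187.50     1,124.2604     1,124.2604
  2     1,187.50     1,064.3885     2,128.7770
  3     1,187.50     1,007.7051     3,023.1153
  4     1,187.50       954.0403     3,816.1613
  5     1,187.50       903.2334     4,516.1672
  6     1,187.50       855.1323     5,130.7935
  7       843.75       575.2369     4,026.6583
  8       843.75       544.6030     4,356.8238
  9       843.75       515.6005     4,640.4041
  10   25,843.75    14,951.6221   149,516.2210
  Σ                 22,495.8224   182,279.3817
Price P = Σ PV = 22,495.8224.
Macaulay duration = Σ(t·PV) / P = 182,279.3817 / 22,495.8224 = 8.10281 half-year periods.
In years: 8.10281 / 2 = 4.05141 years.

4.0514 years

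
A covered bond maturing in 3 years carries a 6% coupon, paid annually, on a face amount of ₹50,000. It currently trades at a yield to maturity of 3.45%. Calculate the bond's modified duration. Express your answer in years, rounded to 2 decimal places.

Periodic yield y = 0.0345. First find Macaulay duration:
  t   CF        PV=CF/(1+0.0345)^t    t·PV
  1     3,000.00     2,899.9517     2,899.9517
  2     3,000.00     2,803.2399     5,606.4798
  3    53,000.00    47,872.3100   143,616.9301
  Σ                 53,575.5016   152,123.3616
P = 53,575.5016; Macaulay duration = 152,123.3616 / 53,575.5016 = 2.83942 years.
Modified duration = D_Mac / (1 + y) = 2.83942 / 1.0345 = 2.74473 years.

2.74 years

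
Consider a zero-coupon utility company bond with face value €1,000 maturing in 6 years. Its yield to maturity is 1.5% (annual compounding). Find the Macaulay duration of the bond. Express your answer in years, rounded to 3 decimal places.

6.000 years

A zero-coupon bond has a single cash flow at maturity, so its Macaulay duration equals its maturity: 6 years.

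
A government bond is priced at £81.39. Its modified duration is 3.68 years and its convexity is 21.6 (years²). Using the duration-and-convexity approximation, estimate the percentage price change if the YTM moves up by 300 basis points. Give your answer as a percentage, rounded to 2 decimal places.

-10.07%

Duration effect: -D_mod·Δy = -3.68 × (+0.03) = -0.110400
Convexity effect: ½·C·(Δy)² = 0.5 × 21.6 × (0.03)² = +0.0097200
ΔP/P ≈ -0.110400 + 0.0097200 = -0.100680
= -10.0680%.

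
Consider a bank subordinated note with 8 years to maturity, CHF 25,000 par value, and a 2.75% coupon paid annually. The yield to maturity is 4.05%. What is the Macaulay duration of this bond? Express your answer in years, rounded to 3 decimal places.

7.249 years

Periodic yield y = 0.0405. Discount each cash flow and weight by its year:
  t   CF        PV=CF/(1+0.0405)^t    t·PV
  1       687.50       660.7400       660.7400
  2       687.50       635.0217     1,270.0433
  3       687.50       610.3043     1,830.9130
  4       687.50       586.5491     2,346.1964
  5       687.50       563.7185     2,818.5924
  6       687.50       541.7765     3,250.6592
  7       687.50       520.6886     3,644.8205
  8    25,687.50    18,697.5698   149,580.5583
  Σ                 22,816.3686   165,402.5232
Price P = Σ PV = 22,816.3686.
Macaulay duration = Σ(t·PV) / P = 165,402.5232 / 22,816.3686 = 7.24929 years.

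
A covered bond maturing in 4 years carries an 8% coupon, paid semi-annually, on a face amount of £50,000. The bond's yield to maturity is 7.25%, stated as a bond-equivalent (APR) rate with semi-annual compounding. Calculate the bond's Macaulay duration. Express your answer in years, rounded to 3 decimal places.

Periodic yield y = 0.03625. Discount each cash flow and weight by its period:
  t   CF        PV=CF/(1+0.03625)^t    t·PV
  1     2,000.00     1,930.0362     1,930.0362
  2     2,000.00     1,862.5198     3,725.0397
  3     2,000.00     1,797.3653     5,392.0960
  4     2,000.00     1,734.4901     6,937.9603
  5     2,000.00     1,673.8143     8,369.0716
  6     2,000.00     1,615.2611     9,691.5666
  7     2,000.00     1,558.7562    10,911.2933
  8    52,000.00    39,109.9261   312,879.4087
  Σ                 51,282.1692   359,836.4724
Price P = Σ PV = 51,282.1692.
Macaulay duration = Σ(t·PV) / P = 359,836.4724 / 51,282.1692 = 7.01680 half-year periods.
In years: 7.01680 / 2 = 3.50840 years.

3.508 years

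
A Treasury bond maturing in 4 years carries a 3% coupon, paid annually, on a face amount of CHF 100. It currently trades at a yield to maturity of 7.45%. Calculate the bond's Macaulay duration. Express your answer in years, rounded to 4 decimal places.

3.8120 years

Periodic yield y = 0.0745. Discount each cash flow and weight by its year:
  t   CF        PV=CF/(1+0.0745)^t    t·PV
  1         3.00         2.7920         2.7920
  2         3.00         2.5984         5.1968
  3         3.00         2.4183         7.2548
  4       103.00        77.2701       309.0805
  Σ                     85.0788       324.3240
Price P = Σ PV = 85.0788.
Macaulay duration = Σ(t·PV) / P = 324.3240 / 85.0788 = 3.81204 years.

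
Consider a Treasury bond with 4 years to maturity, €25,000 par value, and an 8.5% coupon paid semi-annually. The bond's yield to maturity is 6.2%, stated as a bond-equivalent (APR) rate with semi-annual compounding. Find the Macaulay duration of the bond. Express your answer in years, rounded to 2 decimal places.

3.50 years

Periodic yield y = 0.031. Discount each cash flow and weight by its period:
  t   CF        PV=CF/(1+0.031)^t    t·PV
  1     1,062.50     1,030.5529     1,030.5529
  2     1,062.50       999.5663     1,999.1326
  3     1,062.50       969.5115     2,908.5344
  4     1,062.50       940.3603     3,761.4411
  5     1,062.50       912.0856     4,560.4281
  6     1,062.50       884.6611     5,307.9668
  7     1,062.50       858.0612     6,006.4286
  8    26,062.50    20,414.8762   163,319.0094
  Σ                 27,009.6751   188,893.4939
Price P = Σ PV = 27,009.6751.
Macaulay duration = Σ(t·PV) / P = 188,893.4939 / 27,009.6751 = 6.99355 half-year periods.
In years: 6.99355 / 2 = 3.49677 years.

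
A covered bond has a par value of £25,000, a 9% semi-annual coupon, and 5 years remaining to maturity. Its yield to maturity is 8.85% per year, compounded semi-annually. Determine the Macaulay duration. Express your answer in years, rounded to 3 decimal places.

4.137 years

Periodic yield y = 0.04425. Discount each cash flow and weight by its period:
  t   CF        PV=CF/(1+0.04425)^t    t·PV
  1     1,125.00     1,077.3282     1,077.3282
  2     1,125.00     1,031.6765     2,063.3531
  3     1,125.00       987.9593     2,963.8780
  4     1,125.00       946.0947     3,784.3786
  5     1,125.00       906.0040     4,530.0199
  6     1,125.00       867.6121     5,205.6728
  7     1,125.00       830.8472     5,815.9301
  8     1,125.00       795.6401     6,365.1206
  9     1,125.00       761.9249     6,857.3241
  10   26,125.00    16,943.8251   169,438.2510
  Σ                 25,148.9121   208,101.2564
Price P = Σ PV = 25,148.9121.
Macaulay duration = Σ(t·PV) / P = 208,101.2564 / 25,148.9121 = 8.27476 half-year periods.
In years: 8.27476 / 2 = 4.13738 years.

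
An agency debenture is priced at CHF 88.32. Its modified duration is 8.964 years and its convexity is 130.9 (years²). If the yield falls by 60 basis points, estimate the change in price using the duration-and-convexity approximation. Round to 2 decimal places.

Duration effect: -D_mod·Δy = -8.964 × (-0.006) = +0.053784
Convexity effect: ½·C·(Δy)² = 0.5 × 130.9 × (-0.006)² = +0.0023562
ΔP/P ≈ +0.053784 + 0.0023562 = +0.0561402
ΔP ≈ 88.32 × (+0.0561402) = +4.958302464.

+CHF 4.96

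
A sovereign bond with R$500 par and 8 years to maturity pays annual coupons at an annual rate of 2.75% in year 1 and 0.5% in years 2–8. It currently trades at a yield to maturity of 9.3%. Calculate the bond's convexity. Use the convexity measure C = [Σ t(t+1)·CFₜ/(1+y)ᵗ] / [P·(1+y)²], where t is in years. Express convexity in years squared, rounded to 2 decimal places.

56.05

With y = 0.093:
  t   CF        PV=CF/(1+0.093)^t    t·PV        t(t+1)·PV
  1        13.75        12.5801        12.5801          25.1601
  2         2.50         2.0927         4.1853          12.5560
  3         2.50         1.9146         5.7438          22.9753
  4         2.50         1.7517         7.0068          35.0340
  5         2.50         1.6027         8.0133          48.0796
  6         2.50         1.4663         8.7977          61.5841
  7         2.50         1.3415         9.3907          75.1254
  8       502.50       246.7032     1,973.6255      17,762.6299
  Σ                    269.4527     2,029.3432      18,043.1443
P = 269.4527.
Convexity = Σ t(t+1)·PV / [P·(1+y)²] = 18,043.1443 / (269.4527 × 1.194649) = 56.05178.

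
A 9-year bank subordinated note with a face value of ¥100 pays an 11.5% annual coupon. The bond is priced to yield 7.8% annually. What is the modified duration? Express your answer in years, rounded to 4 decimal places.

5.8981 years

Periodic yield y = 0.078. First find Macaulay duration:
  t   CF        PV=CF/(1+0.078)^t    t·PV
  1        11.50        10.6679        10.6679
  2        11.50         9.8960        19.7920
  3        11.50         9.1800        27.5399
  4        11.50         8.5157        34.0630
  5        11.50         7.8996        39.4979
  6        11.50         7.3280        43.9680
  7        11.50         6.7978        47.5844
  8        11.50         6.3059        50.4473
  9       111.50        56.7161       510.4445
  Σ                    123.3070       784.0049
P = 123.3070; Macaulay duration = 784.0049 / 123.3070 = 6.35816 years.
Modified duration = D_Mac / (1 + y) = 6.35816 / 1.078 = 5.89810 years.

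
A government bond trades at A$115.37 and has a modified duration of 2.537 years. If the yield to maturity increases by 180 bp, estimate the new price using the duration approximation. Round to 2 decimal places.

Duration approximation: ΔP/P ≈ -D_mod · Δy = -2.537 × (+0.018) = -0.045666.
New price ≈ 115.37 × (1 - 0.045666) = 110.10151358.

A$110.10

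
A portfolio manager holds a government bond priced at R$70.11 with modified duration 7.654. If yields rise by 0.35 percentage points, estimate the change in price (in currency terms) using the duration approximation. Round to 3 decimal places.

-R$1.878

Duration approximation: ΔP/P ≈ -D_mod · Δy = -7.654 × (+0.0035) = -0.026789.
ΔP ≈ 70.11 × (-0.026789) = -1.87817679.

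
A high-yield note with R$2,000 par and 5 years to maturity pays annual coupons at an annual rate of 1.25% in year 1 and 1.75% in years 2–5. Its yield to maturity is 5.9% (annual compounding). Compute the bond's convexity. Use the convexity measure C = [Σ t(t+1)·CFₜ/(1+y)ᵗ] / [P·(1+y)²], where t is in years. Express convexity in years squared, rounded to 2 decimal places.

With y = 0.059:
  t   CF        PV=CF/(1+0.059)^t    t·PV        t(t+1)·PV
  1        25.00        23.6072        23.6072          47.2144
  2        35.00        31.2087        62.4175         187.2524
  3        35.00        29.4700        88.4100         353.6400
  4        35.00        27.8281       111.3126         556.5628
  5     2,035.00     1,527.8637     7,639.3185      45,835.9110
  Σ                  1,639.9778     7,925.0657      46,980.5806
P = 1,639.9778.
Convexity = Σ t(t+1)·PV / [P·(1+y)²] = 46,980.5806 / (1,639.9778 × 1.121481) = 25.54398.

25.54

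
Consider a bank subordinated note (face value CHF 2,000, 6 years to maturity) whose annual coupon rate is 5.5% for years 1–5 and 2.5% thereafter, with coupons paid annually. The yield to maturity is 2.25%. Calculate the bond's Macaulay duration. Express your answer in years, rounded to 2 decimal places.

Periodic yield y = 0.0225. Discount each cash flow and weight by its year:
  t   CF        PV=CF/(1+0.0225)^t    t·PV
  1       110.00       107.5795       107.5795
  2       110.00       105.2122       210.4244
  3       110.00       102.8970       308.6910
  4       110.00       100.6328       402.5311
  5       110.00        98.4184       492.0918
  6     2,050.00     1,793.7998    10,762.7985
  Σ                  2,308.5395    12,284.1162
Price P = Σ PV = 2,308.5395.
Macaulay duration = Σ(t·PV) / P = 12,284.1162 / 2,308.5395 = 5.32116 years.

5.32 years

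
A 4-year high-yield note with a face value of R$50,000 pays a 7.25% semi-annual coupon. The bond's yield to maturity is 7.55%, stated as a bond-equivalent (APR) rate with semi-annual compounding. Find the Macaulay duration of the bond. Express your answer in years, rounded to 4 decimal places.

3.5403 years

Periodic yield y = 0.03775. Discount each cash flow and weight by its period:
  t   CF        PV=CF/(1+0.03775)^t    t·PV
  1     1,812.50     1,746.5671     1,746.5671
  2     1,812.50     1,683.0326     3,366.0652
  3     1,812.50     1,621.8093     4,865.4279
  4     1,812.50     1,562.8131     6,251.2525
  5     1,812.50     1,505.9630     7,529.8151
  6     1,812.50     1,451.1809     8,707.0856
  7     1,812.50     1,398.3916     9,788.7415
  8    51,812.50    38,520.5617   308,164.4937
  Σ                 49,490.3194   350,419.4486
Price P = Σ PV = 49,490.3194.
Macaulay duration = Σ(t·PV) / P = 350,419.4486 / 49,490.3194 = 7.08057 half-year periods.
In years: 7.08057 / 2 = 3.54028 years.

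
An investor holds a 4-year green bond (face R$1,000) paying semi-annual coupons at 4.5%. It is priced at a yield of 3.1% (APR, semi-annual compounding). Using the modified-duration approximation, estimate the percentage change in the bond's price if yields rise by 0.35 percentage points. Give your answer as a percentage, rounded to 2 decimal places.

Periodic yield y = 0.0155. Modified duration first:
  t   CF        PV=CF/(1+0.0155)^t    t·PV
  1        22.50        22.1566        22.1566
  2        22.50        21.8184        43.6368
  3        22.50        21.4854        64.4561
  4        22.50        21.1574        84.6297
  5        22.50        20.8345       104.1725
  6        22.50        20.5165       123.0989
  7        22.50        20.2033       141.4233
  8     1,022.50       904.1155     7,232.9237
  Σ                  1,052.2875     7,816.4975
P = 1,052.2875; D_Mac = 7.42810 half-year periods = 3.71405 yrs; D_mod = 3.71405/(1+0.0155) = 3.65736 yrs.
ΔP/P ≈ -D_mod · Δy = -3.65736 × (+0.0035) = -0.012801 = -1.2801%.

-1.28%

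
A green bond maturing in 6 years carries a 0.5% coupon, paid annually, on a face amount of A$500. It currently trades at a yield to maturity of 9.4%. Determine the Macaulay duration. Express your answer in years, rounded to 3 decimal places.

Periodic yield y = 0.094. Discount each cash flow and weight by its year:
  t   CF        PV=CF/(1+0.094)^t    t·PV
  1         2.50         2.2852         2.2852
  2         2.50         2.0888         4.1777
  3         2.50         1.9094         5.7281
  4         2.50         1.7453         6.9812
  5         2.50         1.5953         7.9767
  6       502.50       293.1110     1,758.6661
  Σ                    302.7350     1,785.8149
Price P = Σ PV = 302.7350.
Macaulay duration = Σ(t·PV) / P = 1,785.8149 / 302.7350 = 5.89894 years.

5.899 years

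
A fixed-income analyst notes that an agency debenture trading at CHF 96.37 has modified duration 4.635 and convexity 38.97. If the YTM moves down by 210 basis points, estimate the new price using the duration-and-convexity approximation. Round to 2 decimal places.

Duration effect: -D_mod·Δy = -4.635 × (-0.021) = +0.097335
Convexity effect: ½·C·(Δy)² = 0.5 × 38.97 × (-0.021)² = +0.008592885
ΔP/P ≈ +0.097335 + 0.008592885 = +0.105927885
New price ≈ 96.37 × (1 + 0.105927885) = 106.57827027745.

CHF 106.58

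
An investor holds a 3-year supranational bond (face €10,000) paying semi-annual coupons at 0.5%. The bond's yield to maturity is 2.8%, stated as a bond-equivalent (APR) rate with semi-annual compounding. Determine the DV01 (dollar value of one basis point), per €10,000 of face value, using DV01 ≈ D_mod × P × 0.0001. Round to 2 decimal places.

€2.75

Periodic yield y = 0.014.
  t   CF        PV=CF/(1+0.014)^t    t·PV
  1        25.00        24.6548        24.6548
  2        25.00        24.3144        48.6289
  3        25.00        23.9787        71.9362
  4        25.00        23.6477        94.5906
  5        25.00        23.3212       116.6058
  6    10,025.00     9,222.6696    55,336.0177
  Σ                  9,342.5864    55,692.4341
P = 9,342.5864; D_Mac = 5.96114 half-year periods = 2.98057 yrs; D_mod = 2.93942 yrs.
DV01 ≈ 2.93942 × 9,342.5864 × 0.0001 = 2.746175.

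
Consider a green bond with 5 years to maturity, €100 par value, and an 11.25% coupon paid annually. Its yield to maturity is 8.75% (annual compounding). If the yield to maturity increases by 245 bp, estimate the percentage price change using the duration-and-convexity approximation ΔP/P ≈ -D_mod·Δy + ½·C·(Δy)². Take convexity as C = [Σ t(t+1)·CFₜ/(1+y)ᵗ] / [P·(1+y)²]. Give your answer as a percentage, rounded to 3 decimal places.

With y = 0.0875:
  t   CF        PV=CF/(1+0.0875)^t    t·PV        t(t+1)·PV
  1        11.25        10.3448        10.3448          20.6897
  2        11.25         9.5125        19.0250          57.0749
  3        11.25         8.7471        26.2413         104.9654
  4        11.25         8.0433        32.1733         160.8664
  5       111.25        73.1398       365.6989       2,194.1936
  Σ                    109.7875       453.4834       2,537.7900
P = 109.7875; D_Mac = 4.13055 yrs; D_mod = 3.79821 yrs; C = 19.54538.
Duration effect: -3.79821 × (+0.0245) = -0.093056
Convexity effect: 0.5 × 19.54538 × (0.0245)² = +0.0058661
ΔP/P ≈ -0.093056 + 0.0058661 = -0.087190 = -8.7190%.

-8.719%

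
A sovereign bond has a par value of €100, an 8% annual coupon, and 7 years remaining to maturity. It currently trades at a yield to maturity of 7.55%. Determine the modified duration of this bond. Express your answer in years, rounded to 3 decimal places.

Periodic yield y = 0.0755. First find Macaulay duration:
  t   CF        PV=CF/(1+0.0755)^t    t·PV
  1         8.00         7.4384         7.4384
  2         8.00         6.9162        13.8325
  3         8.00         6.4307        19.2921
  4         8.00         5.9793        23.9171
  5         8.00         5.5595        27.7976
  6         8.00         5.1692        31.0155
  7       108.00        64.8860       454.2018
  Σ                    102.3794       577.4950
P = 102.3794; Macaulay duration = 577.4950 / 102.3794 = 5.64074 years.
Modified duration = D_Mac / (1 + y) = 5.64074 / 1.0755 = 5.24476 years.

5.245 years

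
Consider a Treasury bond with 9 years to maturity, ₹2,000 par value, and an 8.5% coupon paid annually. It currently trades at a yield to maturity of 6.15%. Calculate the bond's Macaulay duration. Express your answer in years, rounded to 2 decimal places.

Periodic yield y = 0.0615. Discount each cash flow and weight by its year:
  t   CF        PV=CF/(1+0.0615)^t    t·PV
  1       170.00       160.1507       160.1507
  2       170.00       150.8721       301.7442
  3       170.00       142.1310       426.3931
  4       170.00       133.8964       535.5856
  5       170.00       126.1389       630.6943
  6       170.00       118.8308       712.9847
  7       170.00       111.9461       783.6226
  8       170.00       105.4603       843.6823
  9     2,170.00     1,268.1766    11,413.5897
  Σ                  2,317.6029    15,808.4473
Price P = Σ PV = 2,317.6029.
Macaulay duration = Σ(t·PV) / P = 15,808.4473 / 2,317.6029 = 6.82103 years.

6.82 years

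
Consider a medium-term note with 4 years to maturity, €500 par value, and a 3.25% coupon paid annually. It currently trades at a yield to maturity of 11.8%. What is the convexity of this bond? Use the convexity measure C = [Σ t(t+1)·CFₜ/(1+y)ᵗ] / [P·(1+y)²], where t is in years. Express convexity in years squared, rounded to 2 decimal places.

14.84

With y = 0.118:
  t   CF        PV=CF/(1+0.118)^t    t·PV        t(t+1)·PV
  1        16.25        14.5349        14.5349          29.0698
  2        16.25        13.0008        26.0016          78.0047
  3        16.25        11.6286        34.8858         139.5434
  4       516.25       330.4402     1,321.7607       6,608.8036
  Σ                    369.6045     1,397.1830       6,855.4215
P = 369.6045.
Convexity = Σ t(t+1)·PV / [P·(1+y)²] = 6,855.4215 / (369.6045 × 1.249924) = 14.83930.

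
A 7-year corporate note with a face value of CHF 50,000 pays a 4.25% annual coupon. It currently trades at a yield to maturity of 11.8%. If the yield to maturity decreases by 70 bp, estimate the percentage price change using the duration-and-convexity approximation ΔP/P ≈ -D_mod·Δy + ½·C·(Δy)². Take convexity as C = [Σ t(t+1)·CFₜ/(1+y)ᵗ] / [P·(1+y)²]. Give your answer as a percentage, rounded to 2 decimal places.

With y = 0.118:
  t   CF        PV=CF/(1+0.118)^t    t·PV        t(t+1)·PV
  1     2,125.00     1,900.7156     1,900.7156       3,801.4311
  2     2,125.00     1,700.1034     3,400.2067      10,200.6202
  3     2,125.00     1,520.6649     4,561.9947      18,247.9789
  4     2,125.00     1,360.1654     5,440.6616      27,203.3078
  5     2,125.00     1,216.6059     6,083.0295      36,498.1769
  6     2,125.00     1,088.1985     6,529.1909      45,704.3360
  7    52,125.00    23,875.5532   167,128.8724   1,337,030.9795
  Σ                 32,662.0068   195,044.6713   1,478,686.8303
P = 32,662.0068; D_Mac = 5.97161 yrs; D_mod = 5.34133 yrs; C = 36.22011.
Duration effect: -5.34133 × (-0.007) = +0.037389
Convexity effect: 0.5 × 36.22011 × (-0.007)² = +0.0008874
ΔP/P ≈ +0.037389 + 0.0008874 = +0.038277 = +3.8277%.

+3.83%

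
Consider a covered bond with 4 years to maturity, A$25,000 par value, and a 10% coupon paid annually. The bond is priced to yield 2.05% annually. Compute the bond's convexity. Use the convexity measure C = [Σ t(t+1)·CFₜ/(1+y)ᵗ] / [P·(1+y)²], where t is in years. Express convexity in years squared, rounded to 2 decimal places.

With y = 0.0205:
  t   CF        PV=CF/(1+0.0205)^t    t·PV        t(t+1)·PV
  1     2,500.00     2,449.7795     2,449.7795       4,899.5590
  2     2,500.00     2,400.5679     4,801.1358      14,403.4073
  3     2,500.00     2,352.3448     7,057.0344      28,228.1377
  4    27,500.00    25,355.9950   101,423.9800     507,119.9002
  Σ                 32,558.6872   115,731.9297     554,651.0042
P = 32,558.6872.
Convexity = Σ t(t+1)·PV / [P·(1+y)²] = 554,651.0042 / (32,558.6872 × 1.041420) = 16.35788.

16.36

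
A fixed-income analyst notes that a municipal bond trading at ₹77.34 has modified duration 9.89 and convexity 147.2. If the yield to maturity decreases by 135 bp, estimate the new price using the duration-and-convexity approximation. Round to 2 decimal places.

Duration effect: -D_mod·Δy = -9.89 × (-0.0135) = +0.133515
Convexity effect: ½·C·(Δy)² = 0.5 × 147.2 × (-0.0135)² = +0.0134136
ΔP/P ≈ +0.133515 + 0.0134136 = +0.1469286
New price ≈ 77.34 × (1 + 0.1469286) = 88.703457924.

₹88.70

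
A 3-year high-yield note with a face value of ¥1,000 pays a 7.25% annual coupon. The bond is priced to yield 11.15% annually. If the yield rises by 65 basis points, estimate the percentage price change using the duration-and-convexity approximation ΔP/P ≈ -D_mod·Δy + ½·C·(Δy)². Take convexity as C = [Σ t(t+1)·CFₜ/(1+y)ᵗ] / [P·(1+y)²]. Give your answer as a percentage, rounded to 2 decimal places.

With y = 0.1115:
  t   CF        PV=CF/(1+0.1115)^t    t·PV        t(t+1)·PV
  1        72.50        65.2272        65.2272         130.4543
  2        72.50        58.6839       117.3678         352.1035
  3     1,072.50       781.0321     2,343.0964       9,372.3856
  Σ                    904.9432     2,525.6914       9,854.9434
P = 904.9432; D_Mac = 2.79099 yrs; D_mod = 2.51102 yrs; C = 8.81483.
Duration effect: -2.51102 × (+0.0065) = -0.016322
Convexity effect: 0.5 × 8.81483 × (0.0065)² = +0.0001862
ΔP/P ≈ -0.016322 + 0.0001862 = -0.016135 = -1.6135%.

-1.61%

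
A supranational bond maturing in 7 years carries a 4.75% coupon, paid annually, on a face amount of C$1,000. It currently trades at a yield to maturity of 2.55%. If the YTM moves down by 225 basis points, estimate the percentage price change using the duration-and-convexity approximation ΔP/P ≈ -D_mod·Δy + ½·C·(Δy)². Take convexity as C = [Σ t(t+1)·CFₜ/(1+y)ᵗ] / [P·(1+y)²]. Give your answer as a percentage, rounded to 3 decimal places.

With y = 0.0255:
  t   CF        PV=CF/(1+0.0255)^t    t·PV        t(t+1)·PV
  1        47.50        46.3189        46.3189          92.6377
  2        47.50        45.1671        90.3342         271.0026
  3        47.50        44.0440       132.1320         528.5278
  4        47.50        42.9488       171.7952         858.9758
  5        47.50        41.8808       209.4042       1,256.4249
  6        47.50        40.8394       245.0366       1,715.2559
  7     1,047.50       878.2221     6,147.5549      49,180.4395
  Σ                  1,139.4211     7,042.5759      53,903.2644
P = 1,139.4211; D_Mac = 6.18084 yrs; D_mod = 6.02714 yrs; C = 44.98414.
Duration effect: -6.02714 × (-0.0225) = +0.135611
Convexity effect: 0.5 × 44.98414 × (-0.0225)² = +0.0113866
ΔP/P ≈ +0.135611 + 0.0113866 = +0.146997 = +14.6997%.

+14.700%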